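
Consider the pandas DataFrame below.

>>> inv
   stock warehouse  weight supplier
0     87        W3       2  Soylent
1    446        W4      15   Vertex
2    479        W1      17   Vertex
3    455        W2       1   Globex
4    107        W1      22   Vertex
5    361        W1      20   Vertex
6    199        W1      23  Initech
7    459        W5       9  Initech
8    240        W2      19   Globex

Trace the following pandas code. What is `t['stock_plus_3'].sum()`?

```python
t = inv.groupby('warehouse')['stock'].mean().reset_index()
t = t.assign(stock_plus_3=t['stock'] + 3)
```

1641.0

group by warehouse, mean of stock:
warehouse
W1    286.5
W2    347.5
W3     87.0
W4    446.0
W5    459.0
Name: stock, dtype: float64
reset_index():
  warehouse  stock
0        W1  286.5
1        W2  347.5
2        W3   87.0
3        W4  446.0
4        W5  459.0
add column stock_plus_3 = t['stock'] + 3:
  warehouse  stock  stock_plus_3
0        W1  286.5         289.5
1        W2  347.5         350.5
2        W3   87.0          90.0
3        W4  446.0         449.0
4        W5  459.0         462.0
Then the sum of column 'stock_plus_3': 1641.0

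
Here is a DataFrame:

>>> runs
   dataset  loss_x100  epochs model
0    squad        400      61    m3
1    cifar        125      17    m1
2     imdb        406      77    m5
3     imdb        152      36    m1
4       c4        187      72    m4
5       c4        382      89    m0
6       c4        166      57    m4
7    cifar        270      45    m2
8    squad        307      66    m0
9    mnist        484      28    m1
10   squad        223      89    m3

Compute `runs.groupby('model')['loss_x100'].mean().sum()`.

group by model, mean of loss_x100:
model
m0    344.500000
m1    253.666667
m2    270.000000
m3    311.500000
m4    176.500000
m5    406.000000
Name: loss_x100, dtype: float64
The sum of the resulting series is 1762.16666667.

1762.16666667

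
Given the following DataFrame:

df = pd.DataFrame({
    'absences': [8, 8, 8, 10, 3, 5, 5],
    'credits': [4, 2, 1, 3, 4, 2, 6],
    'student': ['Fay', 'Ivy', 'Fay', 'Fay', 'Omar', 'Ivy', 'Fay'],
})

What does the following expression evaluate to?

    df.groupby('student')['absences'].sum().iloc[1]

group by student, sum of absences:
student
Fay     31
Ivy     13
Omar     3
Name: absences, dtype: int64
Finally, value at position 1 = 13.

13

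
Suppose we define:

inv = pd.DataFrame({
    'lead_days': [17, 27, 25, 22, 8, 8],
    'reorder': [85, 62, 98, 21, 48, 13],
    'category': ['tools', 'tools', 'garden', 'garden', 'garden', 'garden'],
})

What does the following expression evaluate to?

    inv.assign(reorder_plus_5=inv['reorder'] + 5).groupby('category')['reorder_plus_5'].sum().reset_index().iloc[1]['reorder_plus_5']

add column reorder_plus_5 = inv['reorder'] + 5:
   lead_days  reorder category  reorder_plus_5
0         17       85    tools              90
1         27       62    tools              67
2         25       98   garden             103
3         22       21   garden              26
4          8       48   garden              53
5          8       13   garden              18
group by category, sum of reorder_plus_5:
category
garden    200
tools     157
Name: reorder_plus_5, dtype: int64
reset_index():
  category  reorder_plus_5
0   garden             200
1    tools             157

157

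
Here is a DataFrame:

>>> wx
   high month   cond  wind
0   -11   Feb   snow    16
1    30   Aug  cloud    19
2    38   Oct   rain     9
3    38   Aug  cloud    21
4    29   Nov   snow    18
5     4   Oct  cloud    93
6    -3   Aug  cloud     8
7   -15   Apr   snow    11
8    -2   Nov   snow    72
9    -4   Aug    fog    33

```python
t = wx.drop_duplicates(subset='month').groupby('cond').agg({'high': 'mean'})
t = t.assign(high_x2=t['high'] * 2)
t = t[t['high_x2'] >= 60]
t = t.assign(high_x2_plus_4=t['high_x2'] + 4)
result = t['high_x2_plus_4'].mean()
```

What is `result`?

72.0

drop duplicate month (keep=first):
   high month   cond  wind
0   -11   Feb   snow    16
1    30   Aug  cloud    19
2    38   Oct   rain     9
4    29   Nov   snow    18
7   -15   Apr   snow    11
group by cond, mean of high:
       high
cond       
cloud  30.0
rain   38.0
snow    1.0
add column high_x2 = t['high'] * 2:
       high  high_x2
cond                
cloud  30.0     60.0
rain   38.0     76.0
snow    1.0      2.0
filter rows where high_x2 >= 60:
       high  high_x2
cond                
cloud  30.0     60.0
rain   38.0     76.0
add column high_x2_plus_4 = t['high_x2'] + 4:
       high  high_x2  high_x2_plus_4
cond                                
cloud  30.0     60.0            64.0
rain   38.0     76.0            80.0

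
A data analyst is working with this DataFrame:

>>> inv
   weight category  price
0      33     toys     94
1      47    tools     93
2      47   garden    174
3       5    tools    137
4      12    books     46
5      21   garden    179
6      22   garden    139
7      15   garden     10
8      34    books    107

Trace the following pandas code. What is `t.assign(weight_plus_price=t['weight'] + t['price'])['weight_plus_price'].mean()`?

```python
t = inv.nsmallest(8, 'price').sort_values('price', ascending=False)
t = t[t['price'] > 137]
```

191.0

take 8 rows with smallest price:
   weight category  price
7      15   garden     10
4      12    books     46
1      47    tools     93
0      33     toys     94
8      34    books    107
3       5    tools    137
6      22   garden    139
2      47   garden    174
sort by price descending:
   weight category  price
2      47   garden    174
6      22   garden    139
3       5    tools    137
8      34    books    107
0      33     toys     94
1      47    tools     93
4      12    books     46
7      15   garden     10
filter rows where price > 137:
   weight category  price
2      47   garden    174
6      22   garden    139
add column weight_plus_price = t['weight'] + t['price']:
   weight category  price  weight_plus_price
2      47   garden    174                221
6      22   garden    139                161
mean of column 'weight_plus_price' → 191.0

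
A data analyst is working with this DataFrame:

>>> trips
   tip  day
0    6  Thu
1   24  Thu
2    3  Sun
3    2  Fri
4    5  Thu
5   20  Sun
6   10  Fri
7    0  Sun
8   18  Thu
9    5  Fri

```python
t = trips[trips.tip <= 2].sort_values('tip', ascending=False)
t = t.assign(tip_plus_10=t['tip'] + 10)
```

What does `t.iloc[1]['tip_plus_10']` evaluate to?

10

filter rows where tip <= 2:
   tip  day
3    2  Fri
7    0  Sun
sort by tip descending:
   tip  day
3    2  Fri
7    0  Sun
add column tip_plus_10 = t['tip'] + 10:
   tip  day  tip_plus_10
3    2  Fri           12
7    0  Sun           10
Finally, value at position 1, column 'tip_plus_10' = 10.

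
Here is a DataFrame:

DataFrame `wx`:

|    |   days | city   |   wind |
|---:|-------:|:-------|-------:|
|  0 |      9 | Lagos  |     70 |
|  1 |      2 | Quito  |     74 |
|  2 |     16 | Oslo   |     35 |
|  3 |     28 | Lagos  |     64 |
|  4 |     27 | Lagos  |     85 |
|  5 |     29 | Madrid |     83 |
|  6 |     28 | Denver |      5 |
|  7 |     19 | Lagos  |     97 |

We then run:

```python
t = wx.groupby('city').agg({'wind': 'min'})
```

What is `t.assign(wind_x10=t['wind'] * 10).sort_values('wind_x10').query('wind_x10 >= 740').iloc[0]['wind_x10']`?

group by city, min of wind:
        wind
city        
Denver     5
Lagos     64
Madrid    83
Oslo      35
Quito     74
add column wind_x10 = t['wind'] * 10:
        wind  wind_x10
city                  
Denver     5        50
Lagos     64       640
Madrid    83       830
Oslo      35       350
Quito     74       740
sort by wind_x10:
        wind  wind_x10
city                  
Denver     5        50
Oslo      35       350
Lagos     64       640
Quito     74       740
Madrid    83       830
filter rows where wind_x10 >= 740:
        wind  wind_x10
city                  
Quito     74       740
Madrid    83       830
Hence 740.

740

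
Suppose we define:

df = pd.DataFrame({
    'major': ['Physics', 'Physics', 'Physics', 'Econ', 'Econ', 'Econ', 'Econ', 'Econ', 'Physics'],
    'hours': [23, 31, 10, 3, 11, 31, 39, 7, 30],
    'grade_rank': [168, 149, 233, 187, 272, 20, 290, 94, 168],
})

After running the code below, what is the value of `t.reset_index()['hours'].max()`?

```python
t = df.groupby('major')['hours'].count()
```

5

group by major, count of hours:
major
Econ       5
Physics    4
Name: hours, dtype: int64
reset_index():
     major  hours
0     Econ      5
1  Physics      4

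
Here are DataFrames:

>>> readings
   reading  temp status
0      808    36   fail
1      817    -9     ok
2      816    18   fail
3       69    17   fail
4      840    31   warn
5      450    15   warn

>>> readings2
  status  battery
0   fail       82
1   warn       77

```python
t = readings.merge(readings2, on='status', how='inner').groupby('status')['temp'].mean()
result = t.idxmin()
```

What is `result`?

warn

merge on 'status' (how='inner') → 5 rows:
   reading  temp status  battery
0      808    36   fail       82
1      816    18   fail       82
2       69    17   fail       82
3      840    31   warn       77
4      450    15   warn       77
group by status, mean of temp:
status
fail    23.666667
warn    23.000000
Name: temp, dtype: float64
Reading off the label with the smallest value, we get warn.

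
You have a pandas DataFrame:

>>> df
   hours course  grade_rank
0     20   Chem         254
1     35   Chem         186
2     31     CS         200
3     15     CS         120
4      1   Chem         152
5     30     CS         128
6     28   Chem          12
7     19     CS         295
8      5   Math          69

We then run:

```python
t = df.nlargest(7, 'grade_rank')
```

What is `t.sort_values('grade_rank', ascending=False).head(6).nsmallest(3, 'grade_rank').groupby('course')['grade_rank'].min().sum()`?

take 7 rows with largest grade_rank:
   hours course  grade_rank
7     19     CS         295
0     20   Chem         254
2     31     CS         200
1     35   Chem         186
4      1   Chem         152
5     30     CS         128
3     15     CS         120
sort by grade_rank descending:
   hours course  grade_rank
7     19     CS         295
0     20   Chem         254
2     31     CS         200
1     35   Chem         186
4      1   Chem         152
5     30     CS         128
3     15     CS         120
take first 6 rows:
   hours course  grade_rank
7     19     CS         295
0     20   Chem         254
2     31     CS         200
1     35   Chem         186
4      1   Chem         152
5     30     CS         128
take 3 rows with smallest grade_rank:
   hours course  grade_rank
5     30     CS         128
4      1   Chem         152
1     35   Chem         186
group by course, min of grade_rank:
course
CS      128
Chem    152
Name: grade_rank, dtype: int64
sum of the resulting series → 280

280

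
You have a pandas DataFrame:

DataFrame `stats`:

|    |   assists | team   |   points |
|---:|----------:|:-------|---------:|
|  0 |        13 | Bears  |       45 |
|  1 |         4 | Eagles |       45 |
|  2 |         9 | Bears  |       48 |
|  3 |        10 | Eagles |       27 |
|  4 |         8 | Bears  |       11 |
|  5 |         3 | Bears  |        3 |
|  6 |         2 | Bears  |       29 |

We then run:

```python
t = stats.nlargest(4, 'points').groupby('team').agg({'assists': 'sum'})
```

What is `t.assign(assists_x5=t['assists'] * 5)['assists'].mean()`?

14.0

take 4 rows with largest points:
   assists    team  points
2        9   Bears      48
0       13   Bears      45
1        4  Eagles      45
6        2   Bears      29
group by team, sum of assists:
        assists
team           
Bears        24
Eagles        4
add column assists_x5 = t['assists'] * 5:
        assists  assists_x5
team                       
Bears        24         120
Eagles        4          20
Taking the mean of column 'assists' gives 14.0.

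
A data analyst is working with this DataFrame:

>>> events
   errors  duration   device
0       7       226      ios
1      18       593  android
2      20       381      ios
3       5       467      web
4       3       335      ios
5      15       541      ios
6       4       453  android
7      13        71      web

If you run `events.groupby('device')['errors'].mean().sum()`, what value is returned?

31.25

group by device, mean of errors:
device
android    11.00
ios        11.25
web         9.00
Name: errors, dtype: float64
The sum of the resulting series is 31.25.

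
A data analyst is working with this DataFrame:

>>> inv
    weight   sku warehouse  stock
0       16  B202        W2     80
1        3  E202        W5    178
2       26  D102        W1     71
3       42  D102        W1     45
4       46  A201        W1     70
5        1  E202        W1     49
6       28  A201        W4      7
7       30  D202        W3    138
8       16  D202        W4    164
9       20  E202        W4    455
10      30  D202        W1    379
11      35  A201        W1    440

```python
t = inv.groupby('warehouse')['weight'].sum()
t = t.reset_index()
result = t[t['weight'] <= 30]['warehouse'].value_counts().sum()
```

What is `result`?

group by warehouse, sum of weight:
warehouse
W1    180
W2     16
W3     30
W4     64
W5      3
Name: weight, dtype: int64
reset_index():
  warehouse  weight
0        W1     180
1        W2      16
2        W3      30
3        W4      64
4        W5       3
filter rows where weight <= 30:
  warehouse  weight
1        W2      16
2        W3      30
4        W5       3
value_counts of warehouse:
warehouse
W2    1
W3    1
W5    1
Name: count, dtype: int64
The sum of the resulting series is 3.

3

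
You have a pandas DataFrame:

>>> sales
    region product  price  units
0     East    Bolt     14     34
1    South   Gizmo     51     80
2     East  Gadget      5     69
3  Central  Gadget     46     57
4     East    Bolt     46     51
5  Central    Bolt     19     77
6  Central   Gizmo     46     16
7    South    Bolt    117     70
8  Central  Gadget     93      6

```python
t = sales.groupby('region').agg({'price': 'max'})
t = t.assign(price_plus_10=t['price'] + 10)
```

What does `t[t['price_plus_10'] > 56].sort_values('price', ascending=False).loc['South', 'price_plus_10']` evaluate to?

127

group by region, max of price:
         price
region        
Central     93
East        46
South      117
add column price_plus_10 = t['price'] + 10:
         price  price_plus_10
region                       
Central     93            103
East        46             56
South      117            127
filter rows where price_plus_10 > 56:
         price  price_plus_10
region                       
Central     93            103
South      117            127
sort by price descending:
         price  price_plus_10
region                       
South      117            127
Central     93            103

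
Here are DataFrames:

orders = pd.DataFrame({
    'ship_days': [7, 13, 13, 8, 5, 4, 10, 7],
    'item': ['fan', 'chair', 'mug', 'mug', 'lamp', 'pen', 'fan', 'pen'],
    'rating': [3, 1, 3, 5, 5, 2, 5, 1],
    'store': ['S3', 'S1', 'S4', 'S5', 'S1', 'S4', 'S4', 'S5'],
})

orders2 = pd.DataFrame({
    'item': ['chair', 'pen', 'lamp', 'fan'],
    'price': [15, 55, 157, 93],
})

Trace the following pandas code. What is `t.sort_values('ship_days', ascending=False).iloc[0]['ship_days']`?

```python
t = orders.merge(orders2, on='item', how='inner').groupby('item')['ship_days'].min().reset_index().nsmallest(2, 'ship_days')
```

merge on 'item' (how='inner') → 6 rows:
   ship_days   item  rating store  price
0          7    fan       3    S3     93
1         13  chair       1    S1     15
2          5   lamp       5    S1    157
3          4    pen       2    S4     55
4         10    fan       5    S4     93
5          7    pen       1    S5     55
group by item, min of ship_days:
item
chair    13
fan       7
lamp      5
pen       4
Name: ship_days, dtype: int64
reset_index():
    item  ship_days
0  chair         13
1    fan          7
2   lamp          5
3    pen          4
take 2 rows with smallest ship_days:
   item  ship_days
3   pen          4
2  lamp          5
sort by ship_days descending:
   item  ship_days
2  lamp          5
3   pen          4

5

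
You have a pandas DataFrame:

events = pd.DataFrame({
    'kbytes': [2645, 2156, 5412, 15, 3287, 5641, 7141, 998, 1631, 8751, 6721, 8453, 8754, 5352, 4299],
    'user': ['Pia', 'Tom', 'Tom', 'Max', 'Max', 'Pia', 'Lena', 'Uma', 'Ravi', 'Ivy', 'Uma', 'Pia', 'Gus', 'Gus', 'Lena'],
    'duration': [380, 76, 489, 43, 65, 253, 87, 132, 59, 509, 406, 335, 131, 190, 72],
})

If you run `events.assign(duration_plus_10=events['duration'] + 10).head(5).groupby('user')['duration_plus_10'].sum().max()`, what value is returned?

585

add column duration_plus_10 = events['duration'] + 10:
    kbytes  user  duration  duration_plus_10
0     2645   Pia       380               390
1     2156   Tom        76                86
2     5412   Tom       489               499
3       15   Max        43                53
4     3287   Max        65                75
5     5641   Pia       253               263
6     7141  Lena        87                97
7      998   Uma       132               142
8     1631  Ravi        59                69
9     8751   Ivy       509               519
10    6721   Uma       406               416
11    8453   Pia       335               345
12    8754   Gus       131               141
13    5352   Gus       190               200
14    4299  Lena        72                82
take first 5 rows:
   kbytes user  duration  duration_plus_10
0    2645  Pia       380               390
1    2156  Tom        76                86
2    5412  Tom       489               499
3      15  Max        43                53
4    3287  Max        65                75
group by user, sum of duration_plus_10:
user
Max    128
Pia    390
Tom    585
Name: duration_plus_10, dtype: int64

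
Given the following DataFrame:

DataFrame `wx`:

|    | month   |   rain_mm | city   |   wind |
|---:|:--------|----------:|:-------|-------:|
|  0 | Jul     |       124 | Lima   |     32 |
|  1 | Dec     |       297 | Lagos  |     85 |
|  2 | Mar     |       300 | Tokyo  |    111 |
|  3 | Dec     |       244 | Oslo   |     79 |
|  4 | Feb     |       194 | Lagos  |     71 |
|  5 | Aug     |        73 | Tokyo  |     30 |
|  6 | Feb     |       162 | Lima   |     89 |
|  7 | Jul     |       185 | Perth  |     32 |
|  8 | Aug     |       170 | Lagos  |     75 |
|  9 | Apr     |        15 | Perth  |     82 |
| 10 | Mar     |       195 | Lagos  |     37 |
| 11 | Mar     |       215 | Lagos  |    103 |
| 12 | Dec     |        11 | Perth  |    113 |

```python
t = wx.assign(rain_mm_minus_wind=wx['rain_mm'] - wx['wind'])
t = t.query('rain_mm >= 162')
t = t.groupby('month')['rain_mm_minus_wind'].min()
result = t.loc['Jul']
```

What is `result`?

153

add column rain_mm_minus_wind = wx['rain_mm'] - wx['wind']:
   month  rain_mm   city  wind  rain_mm_minus_wind
0    Jul      124   Lima    32                  92
1    Dec      297  Lagos    85                 212
2    Mar      300  Tokyo   111                 189
3    Dec      244   Oslo    79                 165
4    Feb      194  Lagos    71                 123
5    Aug       73  Tokyo    30                  43
6    Feb      162   Lima    89                  73
7    Jul      185  Perth    32                 153
8    Aug      170  Lagos    75                  95
9    Apr       15  Perth    82                 -67
10   Mar      195  Lagos    37                 158
11   Mar      215  Lagos   103                 112
12   Dec       11  Perth   113                -102
filter rows where rain_mm >= 162:
   month  rain_mm   city  wind  rain_mm_minus_wind
1    Dec      297  Lagos    85                 212
2    Mar      300  Tokyo   111                 189
3    Dec      244   Oslo    79                 165
4    Feb      194  Lagos    71                 123
6    Feb      162   Lima    89                  73
7    Jul      185  Perth    32                 153
8    Aug      170  Lagos    75                  95
10   Mar      195  Lagos    37                 158
11   Mar      215  Lagos   103                 112
group by month, min of rain_mm_minus_wind:
month
Aug     95
Dec    165
Feb     73
Jul    153
Mar    112
Name: rain_mm_minus_wind, dtype: int64
The value at index 'Jul' is 153.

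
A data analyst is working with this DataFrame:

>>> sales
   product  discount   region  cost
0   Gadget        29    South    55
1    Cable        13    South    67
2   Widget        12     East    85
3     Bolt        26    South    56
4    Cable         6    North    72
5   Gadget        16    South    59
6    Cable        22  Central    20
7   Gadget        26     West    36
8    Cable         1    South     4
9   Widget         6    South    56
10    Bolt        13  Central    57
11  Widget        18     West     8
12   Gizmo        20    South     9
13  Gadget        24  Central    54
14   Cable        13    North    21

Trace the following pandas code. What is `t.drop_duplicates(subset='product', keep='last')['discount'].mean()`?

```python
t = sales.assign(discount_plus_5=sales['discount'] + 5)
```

17.6

add column discount_plus_5 = sales['discount'] + 5:
   product  discount   region  cost  discount_plus_5
0   Gadget        29    South    55               34
1    Cable        13    South    67               18
2   Widget        12     East    85               17
3     Bolt        26    South    56               31
4    Cable         6    North    72               11
5   Gadget        16    South    59               21
6    Cable        22  Central    20               27
7   Gadget        26     West    36               31
8    Cable         1    South     4                6
9   Widget         6    South    56               11
10    Bolt        13  Central    57               18
11  Widget        18     West     8               23
12   Gizmo        20    South     9               25
13  Gadget        24  Central    54               29
14   Cable        13    North    21               18
drop duplicate product (keep=last):
   product  discount   region  cost  discount_plus_5
10    Bolt        13  Central    57               18
11  Widget        18     West     8               23
12   Gizmo        20    South     9               25
13  Gadget        24  Central    54               29
14   Cable        13    North    21               18
mean of column 'discount' → 17.6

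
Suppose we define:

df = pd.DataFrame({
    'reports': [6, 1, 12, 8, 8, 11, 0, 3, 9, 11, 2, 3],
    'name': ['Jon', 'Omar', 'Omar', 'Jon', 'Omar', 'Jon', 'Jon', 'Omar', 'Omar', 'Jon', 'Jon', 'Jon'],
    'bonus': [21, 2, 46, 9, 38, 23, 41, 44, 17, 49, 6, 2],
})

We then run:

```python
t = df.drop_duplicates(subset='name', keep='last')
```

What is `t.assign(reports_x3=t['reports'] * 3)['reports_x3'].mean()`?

18.0

drop duplicate name (keep=last):
    reports  name  bonus
8         9  Omar     17
11        3   Jon      2
add column reports_x3 = t['reports'] * 3:
    reports  name  bonus  reports_x3
8         9  Omar     17          27
11        3   Jon      2           9
Hence 18.0.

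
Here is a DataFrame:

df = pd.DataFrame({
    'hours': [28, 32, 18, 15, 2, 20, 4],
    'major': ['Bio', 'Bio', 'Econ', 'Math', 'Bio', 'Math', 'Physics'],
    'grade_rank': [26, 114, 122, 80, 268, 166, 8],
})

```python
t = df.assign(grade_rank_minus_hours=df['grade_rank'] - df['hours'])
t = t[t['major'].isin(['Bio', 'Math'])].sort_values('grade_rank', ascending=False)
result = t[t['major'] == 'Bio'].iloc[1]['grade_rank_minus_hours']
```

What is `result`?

82

add column grade_rank_minus_hours = df['grade_rank'] - df['hours']:
   hours    major  grade_rank  grade_rank_minus_hours
0     28      Bio          26                      -2
1     32      Bio         114                      82
2     18     Econ         122                     104
3     15     Math          80                      65
4      2      Bio         268                     266
5     20     Math         166                     146
6      4  Physics           8                       4
filter rows where major in ['Bio', 'Math']:
   hours major  grade_rank  grade_rank_minus_hours
0     28   Bio          26                      -2
1     32   Bio         114                      82
3     15  Math          80                      65
4      2   Bio         268                     266
5     20  Math         166                     146
sort by grade_rank descending:
   hours major  grade_rank  grade_rank_minus_hours
4      2   Bio         268                     266
5     20  Math         166                     146
1     32   Bio         114                      82
3     15  Math          80                      65
0     28   Bio          26                      -2
filter rows where major == 'Bio':
   hours major  grade_rank  grade_rank_minus_hours
4      2   Bio         268                     266
1     32   Bio         114                      82
0     28   Bio          26                      -2
Reading off the value at position 1, column 'grade_rank_minus_hours', we get 82.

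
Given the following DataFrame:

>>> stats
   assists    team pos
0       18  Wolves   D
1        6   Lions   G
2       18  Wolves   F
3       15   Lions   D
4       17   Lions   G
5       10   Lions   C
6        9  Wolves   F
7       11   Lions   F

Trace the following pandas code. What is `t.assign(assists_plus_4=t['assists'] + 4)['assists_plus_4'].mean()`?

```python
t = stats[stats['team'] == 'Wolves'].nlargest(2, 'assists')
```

22.0

filter rows where team == 'Wolves':
   assists    team pos
0       18  Wolves   D
2       18  Wolves   F
6        9  Wolves   F
take 2 rows with largest assists:
   assists    team pos
0       18  Wolves   D
2       18  Wolves   F
add column assists_plus_4 = t['assists'] + 4:
   assists    team pos  assists_plus_4
0       18  Wolves   D              22
2       18  Wolves   F              22
Then the mean of column 'assists_plus_4': 22.0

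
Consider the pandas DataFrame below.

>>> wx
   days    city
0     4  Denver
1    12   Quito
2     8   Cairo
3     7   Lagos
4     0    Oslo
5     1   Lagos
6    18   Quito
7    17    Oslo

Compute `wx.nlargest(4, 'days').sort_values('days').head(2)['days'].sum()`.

20

take 4 rows with largest days:
   days   city
6    18  Quito
7    17   Oslo
1    12  Quito
2     8  Cairo
sort by days:
   days   city
2     8  Cairo
1    12  Quito
7    17   Oslo
6    18  Quito
take first 2 rows:
   days   city
2     8  Cairo
1    12  Quito
Hence 20.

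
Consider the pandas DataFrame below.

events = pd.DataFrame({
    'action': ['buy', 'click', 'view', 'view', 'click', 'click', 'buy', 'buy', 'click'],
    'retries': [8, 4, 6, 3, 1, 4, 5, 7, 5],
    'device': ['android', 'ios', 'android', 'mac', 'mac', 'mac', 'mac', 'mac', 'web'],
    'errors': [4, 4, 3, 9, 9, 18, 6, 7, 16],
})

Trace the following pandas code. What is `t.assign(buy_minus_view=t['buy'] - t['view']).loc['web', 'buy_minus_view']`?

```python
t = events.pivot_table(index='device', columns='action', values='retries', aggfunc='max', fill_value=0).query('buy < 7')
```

0

pivot: rows=device, cols=action, max(retries):
action   buy  click  view
device                   
android    8      0     6
ios        0      4     0
mac        7      4     3
web        0      5     0
filter rows where buy < 7:
action  buy  click  view
device                  
ios       0      4     0
web       0      5     0
add column buy_minus_view = t['buy'] - t['view']:
action  buy  click  view  buy_minus_view
device                                  
ios       0      4     0               0
web       0      5     0               0
Then the value at row 'web', column 'buy_minus_view': 0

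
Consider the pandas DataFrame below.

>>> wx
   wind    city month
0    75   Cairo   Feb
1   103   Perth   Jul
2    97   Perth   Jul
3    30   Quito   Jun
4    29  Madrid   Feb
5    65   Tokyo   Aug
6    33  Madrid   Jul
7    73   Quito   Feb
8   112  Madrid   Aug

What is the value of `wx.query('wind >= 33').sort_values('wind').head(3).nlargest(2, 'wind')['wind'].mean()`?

filter rows where wind >= 33:
   wind    city month
0    75   Cairo   Feb
1   103   Perth   Jul
2    97   Perth   Jul
5    65   Tokyo   Aug
6    33  Madrid   Jul
7    73   Quito   Feb
8   112  Madrid   Aug
sort by wind:
   wind    city month
6    33  Madrid   Jul
5    65   Tokyo   Aug
7    73   Quito   Feb
0    75   Cairo   Feb
2    97   Perth   Jul
1   103   Perth   Jul
8   112  Madrid   Aug
take first 3 rows:
   wind    city month
6    33  Madrid   Jul
5    65   Tokyo   Aug
7    73   Quito   Feb
take 2 rows with largest wind:
   wind   city month
7    73  Quito   Feb
5    65  Tokyo   Aug

69.0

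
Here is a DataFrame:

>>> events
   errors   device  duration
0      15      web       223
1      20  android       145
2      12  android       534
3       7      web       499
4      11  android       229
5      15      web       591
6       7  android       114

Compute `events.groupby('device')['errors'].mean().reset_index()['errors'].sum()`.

group by device, mean of errors:
device
android    12.500000
web        12.333333
Name: errors, dtype: float64
reset_index():
    device     errors
0  android  12.500000
1      web  12.333333

24.8333333333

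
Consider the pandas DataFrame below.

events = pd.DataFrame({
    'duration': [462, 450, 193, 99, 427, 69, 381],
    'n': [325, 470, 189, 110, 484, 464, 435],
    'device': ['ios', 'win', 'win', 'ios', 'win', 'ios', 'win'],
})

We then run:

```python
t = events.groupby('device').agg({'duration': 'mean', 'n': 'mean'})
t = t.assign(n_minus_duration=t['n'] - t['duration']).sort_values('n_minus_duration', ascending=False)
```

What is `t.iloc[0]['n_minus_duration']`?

group by device: mean(duration), mean(n):
        duration           n
device                      
ios       210.00  299.666667
win       362.75  394.500000
add column n_minus_duration = t['n'] - t['duration']:
        duration           n  n_minus_duration
device                                        
ios       210.00  299.666667         89.666667
win       362.75  394.500000         31.750000
sort by n_minus_duration descending:
        duration           n  n_minus_duration
device                                        
ios       210.00  299.666667         89.666667
win       362.75  394.500000         31.750000
So iloc[0]['n_minus_duration'] = 89.6666666667.

89.6666666667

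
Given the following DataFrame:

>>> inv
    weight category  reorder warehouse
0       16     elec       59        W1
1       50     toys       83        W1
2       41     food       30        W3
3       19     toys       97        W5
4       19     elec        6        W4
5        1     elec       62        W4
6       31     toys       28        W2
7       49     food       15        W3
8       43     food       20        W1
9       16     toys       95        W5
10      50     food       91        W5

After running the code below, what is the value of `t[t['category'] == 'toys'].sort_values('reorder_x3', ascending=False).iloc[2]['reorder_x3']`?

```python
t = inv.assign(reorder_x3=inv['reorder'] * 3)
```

249

add column reorder_x3 = inv['reorder'] * 3:
    weight category  reorder warehouse  reorder_x3
0       16     elec       59        W1         177
1       50     toys       83        W1         249
2       41     food       30        W3          90
3       19     toys       97        W5         291
4       19     elec        6        W4          18
5        1     elec       62        W4         186
6       31     toys       28        W2          84
7       49     food       15        W3          45
8       43     food       20        W1          60
9       16     toys       95        W5         285
10      50     food       91        W5         273
filter rows where category == 'toys':
   weight category  reorder warehouse  reorder_x3
1      50     toys       83        W1         249
3      19     toys       97        W5         291
6      31     toys       28        W2          84
9      16     toys       95        W5         285
sort by reorder_x3 descending:
   weight category  reorder warehouse  reorder_x3
3      19     toys       97        W5         291
9      16     toys       95        W5         285
1      50     toys       83        W1         249
6      31     toys       28        W2          84
So iloc[2]['reorder_x3'] = 249.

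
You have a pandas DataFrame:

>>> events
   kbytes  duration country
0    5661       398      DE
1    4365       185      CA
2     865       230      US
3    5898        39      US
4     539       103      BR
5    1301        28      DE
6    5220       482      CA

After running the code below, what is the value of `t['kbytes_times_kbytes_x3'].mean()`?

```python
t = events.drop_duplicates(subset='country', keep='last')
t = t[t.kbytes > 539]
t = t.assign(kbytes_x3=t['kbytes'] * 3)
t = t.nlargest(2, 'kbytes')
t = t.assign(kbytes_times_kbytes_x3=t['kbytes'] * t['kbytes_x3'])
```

drop duplicate country (keep=last):
   kbytes  duration country
3    5898        39      US
4     539       103      BR
5    1301        28      DE
6    5220       482      CA
filter rows where kbytes > 539:
   kbytes  duration country
3    5898        39      US
5    1301        28      DE
6    5220       482      CA
add column kbytes_x3 = t['kbytes'] * 3:
   kbytes  duration country  kbytes_x3
3    5898        39      US      17694
5    1301        28      DE       3903
6    5220       482      CA      15660
take 2 rows with largest kbytes:
   kbytes  duration country  kbytes_x3
3    5898        39      US      17694
6    5220       482      CA      15660
add column kbytes_times_kbytes_x3 = t['kbytes'] * t['kbytes_x3']:
   kbytes  duration country  kbytes_x3  kbytes_times_kbytes_x3
3    5898        39      US      17694               104359212
6    5220       482      CA      15660                81745200
Hence 93052206.0.

93052206.0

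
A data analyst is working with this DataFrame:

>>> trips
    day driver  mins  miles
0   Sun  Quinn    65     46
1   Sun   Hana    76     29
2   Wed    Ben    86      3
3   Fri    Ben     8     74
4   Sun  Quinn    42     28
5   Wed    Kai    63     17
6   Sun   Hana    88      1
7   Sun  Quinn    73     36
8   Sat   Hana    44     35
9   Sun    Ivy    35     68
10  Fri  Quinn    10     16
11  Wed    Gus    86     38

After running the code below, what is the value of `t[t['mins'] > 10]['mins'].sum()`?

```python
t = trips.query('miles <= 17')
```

filter rows where miles <= 17:
    day driver  mins  miles
2   Wed    Ben    86      3
5   Wed    Kai    63     17
6   Sun   Hana    88      1
10  Fri  Quinn    10     16
filter rows where mins > 10:
   day driver  mins  miles
2  Wed    Ben    86      3
5  Wed    Kai    63     17
6  Sun   Hana    88      1
Hence 237.

237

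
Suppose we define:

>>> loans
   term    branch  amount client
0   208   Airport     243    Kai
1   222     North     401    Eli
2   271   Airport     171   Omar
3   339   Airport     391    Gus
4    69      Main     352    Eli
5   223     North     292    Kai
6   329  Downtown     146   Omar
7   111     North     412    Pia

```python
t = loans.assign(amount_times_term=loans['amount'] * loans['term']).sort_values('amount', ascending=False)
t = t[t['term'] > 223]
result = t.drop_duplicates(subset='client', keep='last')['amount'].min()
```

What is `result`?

add column amount_times_term = loans['amount'] * loans['term']:
   term    branch  amount client  amount_times_term
0   208   Airport     243    Kai              50544
1   222     North     401    Eli              89022
2   271   Airport     171   Omar              46341
3   339   Airport     391    Gus             132549
4    69      Main     352    Eli              24288
5   223     North     292    Kai              65116
6   329  Downtown     146   Omar              48034
7   111     North     412    Pia              45732
sort by amount descending:
   term    branch  amount client  amount_times_term
7   111     North     412    Pia              45732
1   222     North     401    Eli              89022
3   339   Airport     391    Gus             132549
4    69      Main     352    Eli              24288
5   223     North     292    Kai              65116
0   208   Airport     243    Kai              50544
2   271   Airport     171   Omar              46341
6   329  Downtown     146   Omar              48034
filter rows where term > 223:
   term    branch  amount client  amount_times_term
3   339   Airport     391    Gus             132549
2   271   Airport     171   Omar              46341
6   329  Downtown     146   Omar              48034
drop duplicate client (keep=last):
   term    branch  amount client  amount_times_term
3   339   Airport     391    Gus             132549
6   329  Downtown     146   Omar              48034

146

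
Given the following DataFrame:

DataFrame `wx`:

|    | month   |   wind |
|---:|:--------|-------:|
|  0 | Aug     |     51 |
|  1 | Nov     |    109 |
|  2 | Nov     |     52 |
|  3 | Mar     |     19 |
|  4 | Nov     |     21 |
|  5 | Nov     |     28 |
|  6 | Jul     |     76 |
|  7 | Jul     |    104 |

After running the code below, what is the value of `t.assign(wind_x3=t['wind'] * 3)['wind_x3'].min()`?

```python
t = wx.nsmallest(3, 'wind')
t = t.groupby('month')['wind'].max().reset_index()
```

take 3 rows with smallest wind:
  month  wind
3   Mar    19
4   Nov    21
5   Nov    28
group by month, max of wind:
month
Mar    19
Nov    28
Name: wind, dtype: int64
reset_index():
  month  wind
0   Mar    19
1   Nov    28
add column wind_x3 = t['wind'] * 3:
  month  wind  wind_x3
0   Mar    19       57
1   Nov    28       84
min of column 'wind_x3' → 57

57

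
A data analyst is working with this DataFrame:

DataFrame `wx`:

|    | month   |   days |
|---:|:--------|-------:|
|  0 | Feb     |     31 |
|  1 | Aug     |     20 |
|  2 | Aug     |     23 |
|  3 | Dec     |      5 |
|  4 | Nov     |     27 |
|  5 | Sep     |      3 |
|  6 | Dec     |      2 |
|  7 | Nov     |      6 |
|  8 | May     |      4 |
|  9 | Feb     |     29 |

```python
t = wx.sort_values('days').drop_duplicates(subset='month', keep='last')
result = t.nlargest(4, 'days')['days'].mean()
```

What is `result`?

21.5

sort by days:
  month  days
6   Dec     2
5   Sep     3
8   May     4
3   Dec     5
7   Nov     6
1   Aug    20
2   Aug    23
4   Nov    27
9   Feb    29
0   Feb    31
drop duplicate month (keep=last):
  month  days
5   Sep     3
8   May     4
3   Dec     5
2   Aug    23
4   Nov    27
0   Feb    31
take 4 rows with largest days:
  month  days
0   Feb    31
4   Nov    27
2   Aug    23
3   Dec     5
Hence 21.5.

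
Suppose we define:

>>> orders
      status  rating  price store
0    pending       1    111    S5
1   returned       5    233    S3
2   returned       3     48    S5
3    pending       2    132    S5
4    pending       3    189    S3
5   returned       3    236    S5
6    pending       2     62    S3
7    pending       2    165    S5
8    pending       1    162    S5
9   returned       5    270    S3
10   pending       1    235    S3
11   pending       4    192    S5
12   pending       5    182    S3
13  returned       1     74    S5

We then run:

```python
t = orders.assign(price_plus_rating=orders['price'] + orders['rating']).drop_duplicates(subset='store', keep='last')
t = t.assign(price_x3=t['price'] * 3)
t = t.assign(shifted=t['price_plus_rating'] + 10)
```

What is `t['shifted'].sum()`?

282

add column price_plus_rating = orders['price'] + orders['rating']:
      status  rating  price store  price_plus_rating
0    pending       1    111    S5                112
1   returned       5    233    S3                238
2   returned       3     48    S5                 51
3    pending       2    132    S5                134
4    pending       3    189    S3                192
5   returned       3    236    S5                239
6    pending       2     62    S3                 64
7    pending       2    165    S5                167
8    pending       1    162    S5                163
9   returned       5    270    S3                275
10   pending       1    235    S3                236
11   pending       4    192    S5                196
12   pending       5    182    S3                187
13  returned       1     74    S5                 75
drop duplicate store (keep=last):
      status  rating  price store  price_plus_rating
12   pending       5    182    S3                187
13  returned       1     74    S5                 75
add column price_x3 = t['price'] * 3:
      status  rating  price store  price_plus_rating  price_x3
12   pending       5    182    S3                187       546
13  returned       1     74    S5                 75       222
add column shifted = t['price_plus_rating'] + 10:
      status  rating  price store  price_plus_rating  price_x3  shifted
12   pending       5    182    S3                187       546      197
13  returned       1     74    S5                 75       222       85
Hence 282.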